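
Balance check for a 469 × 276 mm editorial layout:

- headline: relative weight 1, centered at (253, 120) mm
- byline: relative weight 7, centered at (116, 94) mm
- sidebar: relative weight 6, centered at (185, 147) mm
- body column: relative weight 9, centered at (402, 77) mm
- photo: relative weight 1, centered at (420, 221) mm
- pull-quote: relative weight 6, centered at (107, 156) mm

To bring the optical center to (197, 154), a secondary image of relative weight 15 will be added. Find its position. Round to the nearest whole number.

New total weight: (1 + 7 + 6 + 9 + 1 + 6) + 15 = 45.
Along x: (6855 + 15·x) / 45 = 197 (existing moment 1·253 + 7·116 + 6·185 + 9·402 + 1·420 + 6·107 = 6855) ⇒ x = (8865 − 6855) / 15 ≈ 134.00.
Along y: (3510 + 15·y) / 45 = 154 (existing moment 1·120 + 7·94 + 6·147 + 9·77 + 1·221 + 6·156 = 3510) ⇒ y = (6930 − 3510) / 15 ≈ 228.00.

(134, 228)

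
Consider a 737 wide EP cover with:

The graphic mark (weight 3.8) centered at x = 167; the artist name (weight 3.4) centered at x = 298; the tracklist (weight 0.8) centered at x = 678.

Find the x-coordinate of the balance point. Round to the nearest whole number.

x ≈ 274

Weights sum to 3.8 + 3.4 + 0.8 = 8.0.
x: (3.8·167 + 3.4·298 + 0.8·678) / 8.0 = 2190.2 / 8.0 ≈ 273.77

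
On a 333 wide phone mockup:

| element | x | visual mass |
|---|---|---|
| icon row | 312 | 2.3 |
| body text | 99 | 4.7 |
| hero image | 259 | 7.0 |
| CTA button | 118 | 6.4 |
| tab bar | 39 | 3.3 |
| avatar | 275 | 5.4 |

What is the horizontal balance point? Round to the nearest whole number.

x ≈ 184

Σw = 2.3 + 4.7 + 7.0 + 6.4 + 3.3 + 5.4 = 29.1.
x-moment: 2.3·312 + 4.7·99 + 7.0·259 + 6.4·118 + 3.3·39 + 5.4·275 = 5364.8; centroid 5364.8/29.1 ≈ 184.36.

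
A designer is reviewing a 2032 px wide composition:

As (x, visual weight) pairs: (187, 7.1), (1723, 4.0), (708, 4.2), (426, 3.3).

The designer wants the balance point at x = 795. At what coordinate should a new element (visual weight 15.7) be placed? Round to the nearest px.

x ≈ 934

After adding the new element, total weight = 7.1 + 4.0 + 4.2 + 3.3 + 15.7 = 34.3.
Along x: (12599.1 + 15.7·x) / 34.3 = 795 (existing moment 7.1·187 + 4.0·1723 + 4.2·708 + 3.3·426 = 12599.1) ⇒ x = (27268.5 − 12599.1) / 15.7 ≈ 934.36.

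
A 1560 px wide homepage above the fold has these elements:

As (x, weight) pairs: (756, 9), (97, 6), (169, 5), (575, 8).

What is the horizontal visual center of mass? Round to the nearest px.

x ≈ 458

Σw = 9 + 6 + 5 + 8 = 28.
Σw·x = 9·756 + 6·97 + 5·169 + 8·575 = 12831, so x̄ = 12831/28 ≈ 458.25.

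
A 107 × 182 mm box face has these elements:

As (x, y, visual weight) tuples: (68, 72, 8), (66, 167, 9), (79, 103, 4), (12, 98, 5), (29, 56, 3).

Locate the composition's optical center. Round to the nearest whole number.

Total weight = 8 + 9 + 4 + 5 + 3 = 29.
x-moment: 8·68 + 9·66 + 4·79 + 5·12 + 3·29 = 1601; centroid 1601/29 ≈ 55.21.
y-moment: 8·72 + 9·167 + 4·103 + 5·98 + 3·56 = 3149; centroid 3149/29 ≈ 108.59.

(55, 109)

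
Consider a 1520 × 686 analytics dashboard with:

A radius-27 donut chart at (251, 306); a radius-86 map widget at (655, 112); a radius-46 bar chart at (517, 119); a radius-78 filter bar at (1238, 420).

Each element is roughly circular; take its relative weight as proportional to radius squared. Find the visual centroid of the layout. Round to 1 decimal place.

r² weights: donut chart 27² = 729, map widget 86² = 7396, bar chart 46² = 2116, filter bar 78² = 6084. Total = 16325.
x-moment: 729·251 + 7396·655 + 2116·517 + 6084·1238 = 13653323; centroid 13653323/16325 ≈ 836.34.
y-moment: 729·306 + 7396·112 + 2116·119 + 6084·420 = 3858510; centroid 3858510/16325 ≈ 236.36.

(836.3, 236.4)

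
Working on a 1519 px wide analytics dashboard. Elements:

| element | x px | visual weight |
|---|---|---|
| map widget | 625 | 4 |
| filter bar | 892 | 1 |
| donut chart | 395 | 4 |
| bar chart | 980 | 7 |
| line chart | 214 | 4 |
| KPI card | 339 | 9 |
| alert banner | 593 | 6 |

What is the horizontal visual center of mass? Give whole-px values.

Total weight = 4 + 1 + 4 + 7 + 4 + 9 + 6 = 35.
Σw·x = 19297; x̄ = 19297/35 ≈ 551.34.

x ≈ 551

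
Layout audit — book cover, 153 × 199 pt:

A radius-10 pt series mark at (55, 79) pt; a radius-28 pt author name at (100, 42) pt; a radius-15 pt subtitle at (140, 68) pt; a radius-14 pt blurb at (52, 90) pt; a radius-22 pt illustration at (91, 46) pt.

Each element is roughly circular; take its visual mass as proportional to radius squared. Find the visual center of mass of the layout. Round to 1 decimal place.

(94.8, 53.7)

r² weights: series mark 10² = 100, author name 28² = 784, subtitle 15² = 225, blurb 14² = 196, illustration 22² = 484. Total = 1789.
x: (100·55 + 784·100 + 225·140 + 196·52 + 484·91) / 1789 = 169636 / 1789 ≈ 94.82
y: (100·79 + 784·42 + 225·68 + 196·90 + 484·46) / 1789 = 96032 / 1789 ≈ 53.68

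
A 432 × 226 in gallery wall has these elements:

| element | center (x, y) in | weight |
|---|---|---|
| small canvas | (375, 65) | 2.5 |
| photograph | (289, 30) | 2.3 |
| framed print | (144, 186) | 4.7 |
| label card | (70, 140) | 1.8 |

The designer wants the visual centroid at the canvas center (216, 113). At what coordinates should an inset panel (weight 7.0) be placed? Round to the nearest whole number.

New total weight: (2.5 + 2.3 + 4.7 + 1.8) + 7.0 = 18.3.
x: target moment 18.3×216 = 3952.8; current 2.5·375 + 2.3·289 + 4.7·144 + 1.8·70 = 2405.0; the inset panel supplies 1547.8, so x = 1547.8/7.0 ≈ 221.11.
y: target moment 18.3×113 = 2067.9; current 2.5·65 + 2.3·30 + 4.7·186 + 1.8·140 = 1357.7; the inset panel supplies 710.2, so y = 710.2/7.0 ≈ 101.46.

(221, 101)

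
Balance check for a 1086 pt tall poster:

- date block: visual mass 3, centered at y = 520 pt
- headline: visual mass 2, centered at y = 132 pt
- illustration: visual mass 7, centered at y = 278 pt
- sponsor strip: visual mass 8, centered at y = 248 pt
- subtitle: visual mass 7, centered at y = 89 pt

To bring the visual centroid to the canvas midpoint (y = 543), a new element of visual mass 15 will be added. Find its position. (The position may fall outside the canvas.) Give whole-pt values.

y ≈ 1095

With the new element, Σw becomes 3 + 2 + 7 + 8 + 7 + 15 = 42.
Along y: (6377 + 15·y) / 42 = 543 (existing moment 3·520 + 2·132 + 7·278 + 8·248 + 7·89 = 6377) ⇒ y = (22806 − 6377) / 15 ≈ 1095.27.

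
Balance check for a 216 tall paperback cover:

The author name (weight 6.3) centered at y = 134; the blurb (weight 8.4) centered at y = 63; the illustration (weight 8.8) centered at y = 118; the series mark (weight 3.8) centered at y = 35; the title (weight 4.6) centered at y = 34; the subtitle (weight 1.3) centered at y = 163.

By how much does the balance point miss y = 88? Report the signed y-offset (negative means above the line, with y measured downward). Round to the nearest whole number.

Σw = 6.3 + 8.4 + 8.8 + 3.8 + 4.6 + 1.3 = 33.2.
y: moment 2913.1 / weight 33.2 ≈ 87.74
Offset from y = 88: 87.74 − 88 ≈ -0.26.

≈ 0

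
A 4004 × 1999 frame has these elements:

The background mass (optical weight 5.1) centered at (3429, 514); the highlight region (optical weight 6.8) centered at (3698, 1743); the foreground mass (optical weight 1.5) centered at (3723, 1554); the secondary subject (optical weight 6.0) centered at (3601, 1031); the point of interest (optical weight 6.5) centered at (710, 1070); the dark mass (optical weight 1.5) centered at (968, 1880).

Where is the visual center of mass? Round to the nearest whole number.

(2770, 1196)

Total weight = 5.1 + 6.8 + 1.5 + 6.0 + 6.5 + 1.5 = 27.4.
x-moment: 5.1·3429 + 6.8·3698 + 1.5·3723 + 6.0·3601 + 6.5·710 + 1.5·968 = 75891.8; centroid 75891.8/27.4 ≈ 2769.77.
y-moment: 5.1·514 + 6.8·1743 + 1.5·1554 + 6.0·1031 + 6.5·1070 + 1.5·1880 = 32765.8; centroid 32765.8/27.4 ≈ 1195.83.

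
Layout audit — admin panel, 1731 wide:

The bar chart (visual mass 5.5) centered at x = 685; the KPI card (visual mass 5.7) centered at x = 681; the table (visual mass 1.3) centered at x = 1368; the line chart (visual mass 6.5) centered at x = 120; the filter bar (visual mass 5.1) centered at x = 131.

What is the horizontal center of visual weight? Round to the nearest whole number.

Σw = 5.5 + 5.7 + 1.3 + 6.5 + 5.1 = 24.1.
x: (5.5·685 + 5.7·681 + 1.3·1368 + 6.5·120 + 5.1·131) / 24.1 = 10875.7 / 24.1 ≈ 451.27

x ≈ 451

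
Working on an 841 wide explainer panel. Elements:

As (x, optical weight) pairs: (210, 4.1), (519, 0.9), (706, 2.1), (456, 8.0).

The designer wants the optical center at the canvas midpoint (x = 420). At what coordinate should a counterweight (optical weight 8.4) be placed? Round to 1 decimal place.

x ≈ 406.1

New total weight: (4.1 + 0.9 + 2.1 + 8.0) + 8.4 = 23.5.
Along x: (6458.7 + 8.4·x) / 23.5 = 420 (existing moment 4.1·210 + 0.9·519 + 2.1·706 + 8.0·456 = 6458.7) ⇒ x = (9870.0 − 6458.7) / 8.4 ≈ 406.11.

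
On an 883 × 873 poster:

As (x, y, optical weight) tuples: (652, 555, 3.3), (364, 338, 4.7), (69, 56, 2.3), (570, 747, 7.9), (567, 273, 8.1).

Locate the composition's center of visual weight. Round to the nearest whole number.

(499, 443)

Weights sum to 3.3 + 4.7 + 2.3 + 7.9 + 8.1 = 26.3.
x: (3.3·652 + 4.7·364 + 2.3·69 + 7.9·570 + 8.1·567) / 26.3 = 13116.8 / 26.3 ≈ 498.74
y: (3.3·555 + 4.7·338 + 2.3·56 + 7.9·747 + 8.1·273) / 26.3 = 11661.5 / 26.3 ≈ 443.40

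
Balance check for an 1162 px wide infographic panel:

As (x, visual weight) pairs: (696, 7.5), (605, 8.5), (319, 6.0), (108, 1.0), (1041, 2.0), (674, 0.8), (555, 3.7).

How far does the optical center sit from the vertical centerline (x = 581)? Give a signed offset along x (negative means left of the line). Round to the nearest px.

≈ -3 px

Weights sum to 7.5 + 8.5 + 6.0 + 1.0 + 2.0 + 0.8 + 3.7 = 29.5.
Σw·x = 17059.2; x̄ = 17059.2/29.5 ≈ 578.28.
Against x = 581, that's 578.28 − 581 = -2.72.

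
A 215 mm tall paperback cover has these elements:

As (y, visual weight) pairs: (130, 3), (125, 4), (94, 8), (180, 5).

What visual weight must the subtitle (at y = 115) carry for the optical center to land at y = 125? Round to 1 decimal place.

w ≈ 4.2

Existing Σw = 20 (3 + 4 + 8 + 5); existing moment 3·130 + 4·125 + 8·94 + 5·180 = 2542.
Balance at y = 125 requires (2542 + w·115) / (20 + w) = 125.
So w = (125·20 − 2542)/(115 − 125) = -42/-10 ≈ 4.20.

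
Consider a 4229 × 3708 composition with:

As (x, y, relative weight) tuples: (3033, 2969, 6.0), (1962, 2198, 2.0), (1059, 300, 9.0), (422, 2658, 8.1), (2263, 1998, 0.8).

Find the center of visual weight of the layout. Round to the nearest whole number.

Σw = 6.0 + 2.0 + 9.0 + 8.1 + 0.8 = 25.9.
Σw·x = 6.0·3033 + 2.0·1962 + 9.0·1059 + 8.1·422 + 0.8·2263 = 36881.6, so x̄ = 36881.6/25.9 ≈ 1424.00.
Σw·y = 6.0·2969 + 2.0·2198 + 9.0·300 + 8.1·2658 + 0.8·1998 = 48038.2, so ȳ = 48038.2/25.9 ≈ 1854.76.

(1424, 1855)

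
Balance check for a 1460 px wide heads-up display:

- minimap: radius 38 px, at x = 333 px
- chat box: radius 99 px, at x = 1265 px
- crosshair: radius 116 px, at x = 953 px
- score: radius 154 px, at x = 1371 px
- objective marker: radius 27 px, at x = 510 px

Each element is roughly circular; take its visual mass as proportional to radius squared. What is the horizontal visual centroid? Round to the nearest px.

x ≈ 1192

r² weights: minimap 38² = 1444, chat box 99² = 9801, crosshair 116² = 13456, score 154² = 23716, objective marker 27² = 729. Total = 49146.
Σw·x = 1444·333 + 9801·1265 + 13456·953 + 23716·1371 + 729·510 = 58589111, so x̄ = 58589111/49146 ≈ 1192.14.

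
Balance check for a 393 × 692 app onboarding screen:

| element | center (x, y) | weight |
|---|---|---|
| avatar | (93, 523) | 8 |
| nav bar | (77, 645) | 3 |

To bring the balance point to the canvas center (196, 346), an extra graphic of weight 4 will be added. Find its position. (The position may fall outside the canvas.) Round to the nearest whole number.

After adding the extra graphic, total weight = 8 + 3 + 4 = 15.
x: need Σw·x = 15·196 = 2940. Existing = 8·93 + 3·77 = 975. Remainder 1965 / 4 ≈ 491.25.
y: need Σw·y = 15·346 = 5190. Existing = 8·523 + 3·645 = 6119. Remainder -929 / 4 ≈ -232.25.

(491, -232)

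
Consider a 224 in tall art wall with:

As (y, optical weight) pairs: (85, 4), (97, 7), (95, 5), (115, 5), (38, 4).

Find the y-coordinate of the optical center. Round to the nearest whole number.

Σw = 4 + 7 + 5 + 5 + 4 = 25.
Σw·y = 4·85 + 7·97 + 5·95 + 5·115 + 4·38 = 2221, so ȳ = 2221/25 ≈ 88.84.

y ≈ 89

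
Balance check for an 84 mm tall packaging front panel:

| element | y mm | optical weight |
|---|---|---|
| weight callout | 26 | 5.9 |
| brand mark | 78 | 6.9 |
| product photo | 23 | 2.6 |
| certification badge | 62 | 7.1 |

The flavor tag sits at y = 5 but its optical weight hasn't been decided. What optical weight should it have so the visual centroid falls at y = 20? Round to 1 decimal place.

w ≈ 49.4

Existing Σw = 22.5 (5.9 + 6.9 + 2.6 + 7.1); existing moment 5.9·26 + 6.9·78 + 2.6·23 + 7.1·62 = 1191.6.
Balance at y = 20 requires (1191.6 + w·5) / (22.5 + w) = 20.
Solving: w = (20·22.5 − 1191.6) / (5 − 20) = -741.6 / -15 ≈ 49.44.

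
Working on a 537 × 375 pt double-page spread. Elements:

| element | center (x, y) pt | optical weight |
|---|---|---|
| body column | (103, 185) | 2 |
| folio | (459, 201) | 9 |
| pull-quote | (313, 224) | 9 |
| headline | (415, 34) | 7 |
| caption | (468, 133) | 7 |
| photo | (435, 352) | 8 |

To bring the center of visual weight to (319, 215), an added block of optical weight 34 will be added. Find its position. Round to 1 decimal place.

After adding the added block, total weight = 2 + 9 + 9 + 7 + 7 + 8 + 34 = 76.
Along x: (16815 + 34·x) / 76 = 319 (existing moment 2·103 + 9·459 + 9·313 + 7·415 + 7·468 + 8·435 = 16815) ⇒ x = (24244 − 16815) / 34 ≈ 218.50.
Along y: (8180 + 34·y) / 76 = 215 (existing moment 2·185 + 9·201 + 9·224 + 7·34 + 7·133 + 8·352 = 8180) ⇒ y = (16340 − 8180) / 34 ≈ 240.00.

(218.5, 240.0)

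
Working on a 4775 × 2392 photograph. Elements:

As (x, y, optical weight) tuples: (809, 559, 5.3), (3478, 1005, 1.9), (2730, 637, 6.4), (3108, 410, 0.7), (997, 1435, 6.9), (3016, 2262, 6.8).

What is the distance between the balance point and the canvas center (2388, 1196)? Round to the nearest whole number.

Total weight = 5.3 + 1.9 + 6.4 + 0.7 + 6.9 + 6.8 = 28.0.
Σw·x = 5.3·809 + 1.9·3478 + 6.4·2730 + 0.7·3108 + 6.9·997 + 6.8·3016 = 57931.6, so x̄ = 57931.6/28.0 ≈ 2068.99.
Σw·y = 5.3·559 + 1.9·1005 + 6.4·637 + 0.7·410 + 6.9·1435 + 6.8·2262 = 34519.1, so ȳ = 34519.1/28.0 ≈ 1232.83.
From (2388, 1196): dx = -319.01, dy = 36.83, so the distance is √(dx²+dy²) ≈ 321.13.

≈ 321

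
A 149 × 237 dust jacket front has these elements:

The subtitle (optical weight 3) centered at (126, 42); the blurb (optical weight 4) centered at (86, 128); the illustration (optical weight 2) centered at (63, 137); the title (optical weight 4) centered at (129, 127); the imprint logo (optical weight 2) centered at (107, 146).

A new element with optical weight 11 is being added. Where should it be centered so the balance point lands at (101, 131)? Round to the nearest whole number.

(95, 154)

With the new element, Σw becomes 3 + 4 + 2 + 4 + 2 + 11 = 26.
x: target moment 26×101 = 2626; current 3·126 + 4·86 + 2·63 + 4·129 + 2·107 = 1578; the new element supplies 1048, so x = 1048/11 ≈ 95.27.
y: target moment 26×131 = 3406; current 3·42 + 4·128 + 2·137 + 4·127 + 2·146 = 1712; the new element supplies 1694, so y = 1694/11 ≈ 154.00.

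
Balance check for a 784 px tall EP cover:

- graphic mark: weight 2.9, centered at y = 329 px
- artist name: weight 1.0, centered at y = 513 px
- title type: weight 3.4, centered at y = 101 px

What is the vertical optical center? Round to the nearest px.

Weights sum to 2.9 + 1.0 + 3.4 = 7.3.
Σw·y = 2.9·329 + 1.0·513 + 3.4·101 = 1810.5, so ȳ = 1810.5/7.3 ≈ 248.01.

y ≈ 248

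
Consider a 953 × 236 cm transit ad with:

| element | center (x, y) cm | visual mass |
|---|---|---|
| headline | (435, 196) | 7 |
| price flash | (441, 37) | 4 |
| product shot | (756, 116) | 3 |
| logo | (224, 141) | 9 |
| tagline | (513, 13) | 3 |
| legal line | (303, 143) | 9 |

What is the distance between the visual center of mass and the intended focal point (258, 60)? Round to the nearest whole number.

Weights sum to 7 + 4 + 3 + 9 + 3 + 9 = 35.
x: (7·435 + 4·441 + 3·756 + 9·224 + 3·513 + 9·303) / 35 = 13359 / 35 ≈ 381.69
y: (7·196 + 4·37 + 3·116 + 9·141 + 3·13 + 9·143) / 35 = 4463 / 35 ≈ 127.51
Offset from (258, 60): Δx ≈ 123.69, Δy ≈ 67.51; distance = √(Δx² + Δy²) ≈ 140.91.

≈ 141 cm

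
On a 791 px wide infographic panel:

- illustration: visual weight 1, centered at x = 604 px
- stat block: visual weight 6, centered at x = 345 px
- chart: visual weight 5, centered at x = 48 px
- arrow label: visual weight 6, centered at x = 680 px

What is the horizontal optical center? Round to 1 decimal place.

x ≈ 388.6

Σw = 1 + 6 + 5 + 6 = 18.
x-moment: 1·604 + 6·345 + 5·48 + 6·680 = 6994; centroid 6994/18 ≈ 388.56.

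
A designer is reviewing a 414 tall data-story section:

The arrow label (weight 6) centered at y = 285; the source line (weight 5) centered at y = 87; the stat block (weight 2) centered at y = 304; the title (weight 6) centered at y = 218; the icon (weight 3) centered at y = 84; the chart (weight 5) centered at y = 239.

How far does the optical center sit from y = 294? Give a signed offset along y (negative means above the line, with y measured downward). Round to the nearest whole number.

≈ -90

Σw = 6 + 5 + 2 + 6 + 3 + 5 = 27.
y-moment: 6·285 + 5·87 + 2·304 + 6·218 + 3·84 + 5·239 = 5508; centroid 5508/27 ≈ 204.00.
Against y = 294, that's 204.00 − 294 = -90.00.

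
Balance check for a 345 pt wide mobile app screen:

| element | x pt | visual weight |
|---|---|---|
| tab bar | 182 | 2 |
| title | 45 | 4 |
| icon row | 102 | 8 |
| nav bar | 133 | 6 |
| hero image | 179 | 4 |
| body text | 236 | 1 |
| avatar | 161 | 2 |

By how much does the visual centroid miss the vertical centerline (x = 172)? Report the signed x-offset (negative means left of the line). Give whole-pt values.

≈ -45 pt

Σw = 2 + 4 + 8 + 6 + 4 + 1 + 2 = 27.
Σw·x = 2·182 + 4·45 + 8·102 + 6·133 + 4·179 + 1·236 + 2·161 = 3432, so x̄ = 3432/27 ≈ 127.11.
Difference: 127.11 − 172 ≈ -44.89.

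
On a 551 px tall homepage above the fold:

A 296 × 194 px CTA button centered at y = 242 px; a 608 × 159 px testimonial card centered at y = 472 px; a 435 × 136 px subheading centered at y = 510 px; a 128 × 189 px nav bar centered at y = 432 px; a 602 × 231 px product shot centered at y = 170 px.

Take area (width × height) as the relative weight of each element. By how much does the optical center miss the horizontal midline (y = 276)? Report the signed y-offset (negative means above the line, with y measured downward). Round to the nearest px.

Areas → weights: CTA button 296·194 = 57424, testimonial card 608·159 = 96672, subheading 435·136 = 59160, nav bar 128·189 = 24192, product shot 602·231 = 139062; Σw = 376510.
y-moment: 57424·242 + 96672·472 + 59160·510 + 24192·432 + 139062·170 = 123788876; centroid 123788876/376510 ≈ 328.78.
Difference: 328.78 − 276 ≈ 52.78.

≈ 53 px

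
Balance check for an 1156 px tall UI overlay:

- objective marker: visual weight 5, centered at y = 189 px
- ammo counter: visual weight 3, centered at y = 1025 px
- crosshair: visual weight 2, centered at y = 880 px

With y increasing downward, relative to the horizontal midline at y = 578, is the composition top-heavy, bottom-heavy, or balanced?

Weights sum to 5 + 3 + 2 = 10.
y-moment: 5·189 + 3·1025 + 2·880 = 5780; centroid 5780/10 ≈ 578.00.
That equals the midline 578 — balanced.

balanced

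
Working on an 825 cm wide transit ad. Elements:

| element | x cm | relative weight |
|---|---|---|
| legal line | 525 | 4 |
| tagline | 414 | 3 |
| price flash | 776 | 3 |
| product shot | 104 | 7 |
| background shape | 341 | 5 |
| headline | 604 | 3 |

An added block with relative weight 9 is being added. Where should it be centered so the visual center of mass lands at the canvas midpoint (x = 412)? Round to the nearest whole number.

With the added block, Σw becomes 4 + 3 + 3 + 7 + 5 + 3 + 9 = 34.
Along x: (9915 + 9·x) / 34 = 412 (existing moment 4·525 + 3·414 + 3·776 + 7·104 + 5·341 + 3·604 = 9915) ⇒ x = (14008 − 9915) / 9 ≈ 454.78.

x ≈ 455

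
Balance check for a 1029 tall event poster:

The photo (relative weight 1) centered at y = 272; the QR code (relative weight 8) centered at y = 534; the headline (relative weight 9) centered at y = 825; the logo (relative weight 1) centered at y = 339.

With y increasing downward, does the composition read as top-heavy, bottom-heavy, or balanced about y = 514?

Σw = 1 + 8 + 9 + 1 = 19.
Σw·y = 1·272 + 8·534 + 9·825 + 1·339 = 12308, so ȳ = 12308/19 ≈ 647.79.
Since 647.8 is below (larger y than) 514, the composition reads bottom-heavy.

bottom-heavy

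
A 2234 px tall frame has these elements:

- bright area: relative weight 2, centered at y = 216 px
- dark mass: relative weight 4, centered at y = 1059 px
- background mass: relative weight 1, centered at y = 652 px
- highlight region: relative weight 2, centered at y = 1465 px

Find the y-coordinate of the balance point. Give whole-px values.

y ≈ 917

Total weight = 2 + 4 + 1 + 2 = 9.
Σw·y = 2·216 + 4·1059 + 1·652 + 2·1465 = 8250, so ȳ = 8250/9 ≈ 916.67.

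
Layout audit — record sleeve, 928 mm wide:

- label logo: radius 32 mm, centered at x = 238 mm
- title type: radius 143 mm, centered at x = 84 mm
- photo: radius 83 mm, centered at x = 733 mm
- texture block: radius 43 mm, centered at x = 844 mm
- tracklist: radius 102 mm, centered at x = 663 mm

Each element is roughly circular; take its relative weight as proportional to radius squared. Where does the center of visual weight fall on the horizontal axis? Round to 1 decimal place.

Weights ∝ r²: label logo 32² = 1024, title type 143² = 20449, photo 83² = 6889, texture block 43² = 1849, tracklist 102² = 10404; Σw = 40615.
x: (1024·238 + 20449·84 + 6889·733 + 1849·844 + 10404·663) / 40615 = 15469473 / 40615 ≈ 380.88

x ≈ 380.9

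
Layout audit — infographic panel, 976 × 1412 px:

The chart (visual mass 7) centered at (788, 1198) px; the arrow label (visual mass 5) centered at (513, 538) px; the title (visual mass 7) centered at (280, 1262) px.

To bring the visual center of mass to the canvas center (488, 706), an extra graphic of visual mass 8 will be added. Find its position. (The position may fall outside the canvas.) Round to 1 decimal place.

(391.9, -106.0)

After adding the extra graphic, total weight = 7 + 5 + 7 + 8 = 27.
Along x: (10041 + 8·x) / 27 = 488 (existing moment 7·788 + 5·513 + 7·280 = 10041) ⇒ x = (13176 − 10041) / 8 ≈ 391.88.
Along y: (19910 + 8·y) / 27 = 706 (existing moment 7·1198 + 5·538 + 7·1262 = 19910) ⇒ y = (19062 − 19910) / 8 ≈ -106.00.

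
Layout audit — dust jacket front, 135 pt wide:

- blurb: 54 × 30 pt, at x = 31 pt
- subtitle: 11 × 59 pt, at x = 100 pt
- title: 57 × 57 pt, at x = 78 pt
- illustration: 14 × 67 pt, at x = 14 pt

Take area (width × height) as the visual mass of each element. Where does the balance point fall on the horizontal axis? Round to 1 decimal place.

Areas → weights: blurb 54·30 = 1620, subtitle 11·59 = 649, title 57·57 = 3249, illustration 14·67 = 938; Σw = 6456.
x: (1620·31 + 649·100 + 3249·78 + 938·14) / 6456 = 381674 / 6456 ≈ 59.12

x ≈ 59.1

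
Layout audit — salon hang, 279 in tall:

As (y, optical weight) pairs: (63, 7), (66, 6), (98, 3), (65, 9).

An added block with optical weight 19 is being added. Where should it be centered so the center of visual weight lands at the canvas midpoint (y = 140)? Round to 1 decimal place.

New total weight: (7 + 6 + 3 + 9) + 19 = 44.
y: need Σw·y = 44·140 = 6160. Existing = 7·63 + 6·66 + 3·98 + 9·65 = 1716. Remainder 4444 / 19 ≈ 233.89.

y ≈ 233.9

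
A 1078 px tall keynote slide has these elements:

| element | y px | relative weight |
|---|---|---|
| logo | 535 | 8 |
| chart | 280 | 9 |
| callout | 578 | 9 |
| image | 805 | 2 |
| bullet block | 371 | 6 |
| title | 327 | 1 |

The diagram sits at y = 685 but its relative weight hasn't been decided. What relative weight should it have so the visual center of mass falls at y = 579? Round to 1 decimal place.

w ≈ 38.7

Fixed elements: Σw = 8 + 9 + 9 + 2 + 6 + 1 = 35, Σw·y = 8·535 + 9·280 + 9·578 + 2·805 + 6·371 + 1·327 = 16165.
Balance at y = 579 requires (16165 + w·685) / (35 + w) = 579.
So w = (579·35 − 16165)/(685 − 579) = 4100/106 ≈ 38.68.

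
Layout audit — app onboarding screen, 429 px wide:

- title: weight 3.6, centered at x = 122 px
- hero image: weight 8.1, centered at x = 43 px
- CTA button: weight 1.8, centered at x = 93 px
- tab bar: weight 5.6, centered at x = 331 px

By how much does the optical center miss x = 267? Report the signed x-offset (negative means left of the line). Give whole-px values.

Weights sum to 3.6 + 8.1 + 1.8 + 5.6 = 19.1.
Σw·x = 3.6·122 + 8.1·43 + 1.8·93 + 5.6·331 = 2808.5, so x̄ = 2808.5/19.1 ≈ 147.04.
Against x = 267, that's 147.04 − 267 = -119.96.

≈ -120 px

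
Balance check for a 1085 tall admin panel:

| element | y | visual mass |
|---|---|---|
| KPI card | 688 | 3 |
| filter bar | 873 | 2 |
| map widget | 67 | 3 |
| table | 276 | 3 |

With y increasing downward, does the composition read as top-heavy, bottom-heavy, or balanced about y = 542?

top-heavy

Σw = 3 + 2 + 3 + 3 = 11.
y: (3·688 + 2·873 + 3·67 + 3·276) / 11 = 4839 / 11 ≈ 439.91
439.9 vs midline 542 → top-heavy.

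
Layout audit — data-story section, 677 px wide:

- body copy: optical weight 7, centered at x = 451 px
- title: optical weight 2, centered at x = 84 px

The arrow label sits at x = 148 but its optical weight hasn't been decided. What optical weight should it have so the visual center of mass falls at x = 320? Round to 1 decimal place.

Existing Σw = 9 (7 + 2); existing moment 7·451 + 2·84 = 3325.
For the centroid to hit 320: (3325 + w·148) / (9 + w) = 320.
Rearranging, w·(148 − 320) = 320·9 − 3325 = -445, so w ≈ -445/-172 = 2.59.

w ≈ 2.6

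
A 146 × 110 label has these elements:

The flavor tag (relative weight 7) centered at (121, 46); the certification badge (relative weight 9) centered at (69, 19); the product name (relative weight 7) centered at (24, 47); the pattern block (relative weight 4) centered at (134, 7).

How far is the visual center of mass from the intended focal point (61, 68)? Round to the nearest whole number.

Total weight = 7 + 9 + 7 + 4 = 27.
x: (7·121 + 9·69 + 7·24 + 4·134) / 27 = 2172 / 27 ≈ 80.44
y: (7·46 + 9·19 + 7·47 + 4·7) / 27 = 850 / 27 ≈ 31.48
From (61, 68): dx = 19.44, dy = -36.52, so the distance is √(dx²+dy²) ≈ 41.37.

≈ 41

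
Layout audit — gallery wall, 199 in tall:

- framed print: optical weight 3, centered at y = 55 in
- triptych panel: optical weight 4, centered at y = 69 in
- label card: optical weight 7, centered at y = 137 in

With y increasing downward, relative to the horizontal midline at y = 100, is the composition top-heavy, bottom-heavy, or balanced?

balanced

Weights sum to 3 + 4 + 7 = 14.
y-moment: 3·55 + 4·69 + 7·137 = 1400; centroid 1400/14 ≈ 100.00.
100.00 = 100 exactly: balanced.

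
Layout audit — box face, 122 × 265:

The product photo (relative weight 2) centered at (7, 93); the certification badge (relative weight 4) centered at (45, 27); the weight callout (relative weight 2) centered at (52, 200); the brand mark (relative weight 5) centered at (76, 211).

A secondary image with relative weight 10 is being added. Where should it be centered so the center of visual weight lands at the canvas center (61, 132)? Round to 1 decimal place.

(72.5, 128.7)

With the secondary image, Σw becomes 2 + 4 + 2 + 5 + 10 = 23.
x: need Σw·x = 23·61 = 1403. Existing = 2·7 + 4·45 + 2·52 + 5·76 = 678. Remainder 725 / 10 ≈ 72.50.
y: need Σw·y = 23·132 = 3036. Existing = 2·93 + 4·27 + 2·200 + 5·211 = 1749. Remainder 1287 / 10 ≈ 128.70.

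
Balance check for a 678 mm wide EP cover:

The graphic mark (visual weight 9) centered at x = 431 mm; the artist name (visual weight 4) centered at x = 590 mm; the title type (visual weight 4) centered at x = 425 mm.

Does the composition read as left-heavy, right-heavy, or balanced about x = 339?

Total weight = 9 + 4 + 4 = 17.
x: (9·431 + 4·590 + 4·425) / 17 = 7939 / 17 ≈ 467.00
Since 467.0 is right of 339, the composition reads right-heavy.

right-heavy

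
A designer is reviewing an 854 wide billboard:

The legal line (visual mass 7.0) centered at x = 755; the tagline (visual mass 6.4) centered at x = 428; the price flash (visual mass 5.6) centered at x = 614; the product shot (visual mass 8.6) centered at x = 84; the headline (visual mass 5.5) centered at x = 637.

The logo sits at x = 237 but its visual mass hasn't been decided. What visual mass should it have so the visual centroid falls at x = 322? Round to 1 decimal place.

Existing Σw = 33.1 (7.0 + 6.4 + 5.6 + 8.6 + 5.5); existing moment 7.0·755 + 6.4·428 + 5.6·614 + 8.6·84 + 5.5·637 = 15688.5.
For the centroid to hit 322: (15688.5 + w·237) / (33.1 + w) = 322.
So w = (322·33.1 − 15688.5)/(237 − 322) = -5030.3/-85 ≈ 59.18.

w ≈ 59.2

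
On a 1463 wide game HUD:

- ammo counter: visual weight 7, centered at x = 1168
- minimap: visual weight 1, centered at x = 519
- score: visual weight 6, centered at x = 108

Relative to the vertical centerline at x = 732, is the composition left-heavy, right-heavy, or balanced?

Σw = 7 + 1 + 6 = 14.
x-moment: 7·1168 + 1·519 + 6·108 = 9343; centroid 9343/14 ≈ 667.36.
667.4 lies left of the midline 732, so the layout is left-heavy.

left-heavy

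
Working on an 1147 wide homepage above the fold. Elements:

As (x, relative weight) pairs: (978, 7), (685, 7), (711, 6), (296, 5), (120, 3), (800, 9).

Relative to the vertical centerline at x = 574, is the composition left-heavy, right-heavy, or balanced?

Weights sum to 7 + 7 + 6 + 5 + 3 + 9 = 37.
Σw·x = 7·978 + 7·685 + 6·711 + 5·296 + 3·120 + 9·800 = 24947, so x̄ = 24947/37 ≈ 674.24.
Since 674.2 is right of 574, the composition reads right-heavy.

right-heavy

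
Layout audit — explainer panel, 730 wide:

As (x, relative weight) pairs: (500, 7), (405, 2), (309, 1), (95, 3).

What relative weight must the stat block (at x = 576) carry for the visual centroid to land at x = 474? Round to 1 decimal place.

w ≈ 12.3

Known weights sum to 7 + 2 + 1 + 3 = 13; their moment is 7·500 + 2·405 + 1·309 + 3·95 = 4904.
For the centroid to hit 474: (4904 + w·576) / (13 + w) = 474.
Solving: w = (474·13 − 4904) / (576 − 474) = 1258 / 102 ≈ 12.33.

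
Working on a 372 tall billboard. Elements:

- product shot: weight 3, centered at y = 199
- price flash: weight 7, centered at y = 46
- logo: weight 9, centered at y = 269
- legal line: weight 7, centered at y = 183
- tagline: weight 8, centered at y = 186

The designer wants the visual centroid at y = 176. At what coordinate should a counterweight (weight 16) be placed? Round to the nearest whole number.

y ≈ 168

With the counterweight, Σw becomes 3 + 7 + 9 + 7 + 8 + 16 = 50.
y: need Σw·y = 50·176 = 8800. Existing = 3·199 + 7·46 + 9·269 + 7·183 + 8·186 = 6109. Remainder 2691 / 16 ≈ 168.19.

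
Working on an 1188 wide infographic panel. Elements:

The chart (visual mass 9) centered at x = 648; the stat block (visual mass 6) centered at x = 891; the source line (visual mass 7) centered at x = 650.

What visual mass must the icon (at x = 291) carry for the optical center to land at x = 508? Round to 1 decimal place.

w ≈ 21.0

Fixed elements: Σw = 9 + 6 + 7 = 22, Σw·x = 9·648 + 6·891 + 7·650 = 15728.
For the centroid to hit 508: (15728 + w·291) / (22 + w) = 508.
Solving: w = (508·22 − 15728) / (291 − 508) = -4552 / -217 ≈ 20.98.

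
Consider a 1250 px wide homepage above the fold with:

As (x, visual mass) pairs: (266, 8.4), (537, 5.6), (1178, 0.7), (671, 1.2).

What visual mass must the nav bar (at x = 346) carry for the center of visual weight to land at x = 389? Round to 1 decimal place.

Fixed elements: Σw = 8.4 + 5.6 + 0.7 + 1.2 = 15.9, Σw·x = 8.4·266 + 5.6·537 + 0.7·1178 + 1.2·671 = 6871.4.
Balance at x = 389 requires (6871.4 + w·346) / (15.9 + w) = 389.
So w = (389·15.9 − 6871.4)/(346 − 389) = -686.3/-43 ≈ 15.96.

w ≈ 16.0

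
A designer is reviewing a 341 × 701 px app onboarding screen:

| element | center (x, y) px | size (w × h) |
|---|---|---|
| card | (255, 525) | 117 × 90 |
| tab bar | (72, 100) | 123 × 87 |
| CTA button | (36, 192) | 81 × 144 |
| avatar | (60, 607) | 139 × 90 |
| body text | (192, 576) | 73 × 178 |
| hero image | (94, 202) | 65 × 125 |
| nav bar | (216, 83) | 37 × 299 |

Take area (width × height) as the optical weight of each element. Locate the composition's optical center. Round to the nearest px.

Areas → weights: card 117·90 = 10530, tab bar 123·87 = 10701, CTA button 81·144 = 11664, avatar 139·90 = 12510, body text 73·178 = 12994, hero image 65·125 = 8125, nav bar 37·299 = 11063; Σw = 77587.
Σw·x = 10274332; x̄ = 10274332/77587 ≈ 132.42.
y: moment 26475431 / weight 77587 ≈ 341.24

(132, 341)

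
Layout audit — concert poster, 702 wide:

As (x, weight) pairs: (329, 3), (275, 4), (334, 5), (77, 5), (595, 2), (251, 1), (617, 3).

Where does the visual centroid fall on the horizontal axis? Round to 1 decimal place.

Total weight = 3 + 4 + 5 + 5 + 2 + 1 + 3 = 23.
x: moment 7434 / weight 23 ≈ 323.22

x ≈ 323.2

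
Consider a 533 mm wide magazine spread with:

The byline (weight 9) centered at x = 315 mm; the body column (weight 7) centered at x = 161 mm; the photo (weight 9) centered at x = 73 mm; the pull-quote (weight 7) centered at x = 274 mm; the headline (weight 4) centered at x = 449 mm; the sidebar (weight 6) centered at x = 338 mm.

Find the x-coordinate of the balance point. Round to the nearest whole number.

Total weight = 9 + 7 + 9 + 7 + 4 + 6 = 42.
x: moment 10361 / weight 42 ≈ 246.69

x ≈ 247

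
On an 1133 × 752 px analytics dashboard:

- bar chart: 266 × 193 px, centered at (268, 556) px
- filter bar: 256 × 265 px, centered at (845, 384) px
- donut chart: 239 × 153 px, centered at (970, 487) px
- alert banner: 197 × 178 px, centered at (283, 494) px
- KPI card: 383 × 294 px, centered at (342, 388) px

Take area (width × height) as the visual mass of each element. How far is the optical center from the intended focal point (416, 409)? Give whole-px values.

≈ 100 px

Areas → weights: bar chart 266·193 = 51338, filter bar 256·265 = 67840, donut chart 239·153 = 36567, alert banner 197·178 = 35066, KPI card 383·294 = 112602; Σw = 303413.
x: (51338·268 + 67840·845 + 36567·970 + 35066·283 + 112602·342) / 303413 = 154986936 / 303413 ≈ 510.81
y: (51338·556 + 67840·384 + 36567·487 + 35066·494 + 112602·388) / 303413 = 133414797 / 303413 ≈ 439.71
Relative to (416, 409): Δ = (94.81, 30.71); |Δ| = √(94.81² + 30.71²) ≈ 99.66.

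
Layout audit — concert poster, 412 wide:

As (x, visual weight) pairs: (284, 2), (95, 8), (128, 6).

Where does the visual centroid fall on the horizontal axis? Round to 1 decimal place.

x ≈ 131.0

Weights sum to 2 + 8 + 6 = 16.
x-moment: 2·284 + 8·95 + 6·128 = 2096; centroid 2096/16 ≈ 131.00.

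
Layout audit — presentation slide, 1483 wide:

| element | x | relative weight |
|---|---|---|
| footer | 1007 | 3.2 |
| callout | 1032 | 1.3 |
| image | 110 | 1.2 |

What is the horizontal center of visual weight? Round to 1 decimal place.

x ≈ 823.9

Σw = 3.2 + 1.3 + 1.2 = 5.7.
x-moment: 3.2·1007 + 1.3·1032 + 1.2·110 = 4696.0; centroid 4696.0/5.7 ≈ 823.86.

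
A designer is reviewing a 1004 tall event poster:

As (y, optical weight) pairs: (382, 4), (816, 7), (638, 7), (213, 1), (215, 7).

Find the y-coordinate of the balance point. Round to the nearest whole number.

y ≈ 516

Weights sum to 4 + 7 + 7 + 1 + 7 = 26.
y: (4·382 + 7·816 + 7·638 + 1·213 + 7·215) / 26 = 13424 / 26 ≈ 516.31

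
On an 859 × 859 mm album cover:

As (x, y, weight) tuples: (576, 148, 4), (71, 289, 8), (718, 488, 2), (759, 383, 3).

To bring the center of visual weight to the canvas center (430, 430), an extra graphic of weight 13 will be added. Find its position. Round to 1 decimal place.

(485.8, 605.5)

After adding the extra graphic, total weight = 4 + 8 + 2 + 3 + 13 = 30.
x: target moment 30×430 = 12900; current 4·576 + 8·71 + 2·718 + 3·759 = 6585; the extra graphic supplies 6315, so x = 6315/13 ≈ 485.77.
y: target moment 30×430 = 12900; current 4·148 + 8·289 + 2·488 + 3·383 = 5029; the extra graphic supplies 7871, so y = 7871/13 ≈ 605.46.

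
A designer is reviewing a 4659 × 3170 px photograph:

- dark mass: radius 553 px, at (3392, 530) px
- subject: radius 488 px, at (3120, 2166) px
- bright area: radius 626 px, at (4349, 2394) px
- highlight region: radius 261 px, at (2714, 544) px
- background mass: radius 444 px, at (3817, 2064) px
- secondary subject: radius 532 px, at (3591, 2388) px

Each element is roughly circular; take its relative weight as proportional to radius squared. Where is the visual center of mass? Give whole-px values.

(3664, 1843)

r² weights: dark mass 553² = 305809, subject 488² = 238144, bright area 626² = 391876, highlight region 261² = 68121, background mass 444² = 197136, secondary subject 532² = 283024. Total = 1484110.
x-moment: 305809·3392 + 238144·3120 + 391876·4349 + 68121·2714 + 197136·3817 + 283024·3591 = 5438269822; centroid 5438269822/1484110 ≈ 3664.33.
y-moment: 305809·530 + 238144·2166 + 391876·2394 + 68121·544 + 197136·2064 + 283024·2388 = 2735857658; centroid 2735857658/1484110 ≈ 1843.43.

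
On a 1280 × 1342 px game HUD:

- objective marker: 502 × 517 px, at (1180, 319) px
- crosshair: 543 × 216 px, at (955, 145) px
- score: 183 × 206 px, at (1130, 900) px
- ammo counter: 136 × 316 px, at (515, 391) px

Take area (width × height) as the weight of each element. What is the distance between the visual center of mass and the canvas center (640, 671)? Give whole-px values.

Areas → weights: objective marker 502·517 = 259534, crosshair 543·216 = 117288, score 183·206 = 37698, ammo counter 136·316 = 42976; Σw = 457496.
x: (259534·1180 + 117288·955 + 37698·1130 + 42976·515) / 457496 = 482991540 / 457496 ≈ 1055.73
y: (259534·319 + 117288·145 + 37698·900 + 42976·391) / 457496 = 150529922 / 457496 ≈ 329.03
From (640, 671): dx = 415.73, dy = -341.97, so the distance is √(dx²+dy²) ≈ 538.31.

≈ 538 px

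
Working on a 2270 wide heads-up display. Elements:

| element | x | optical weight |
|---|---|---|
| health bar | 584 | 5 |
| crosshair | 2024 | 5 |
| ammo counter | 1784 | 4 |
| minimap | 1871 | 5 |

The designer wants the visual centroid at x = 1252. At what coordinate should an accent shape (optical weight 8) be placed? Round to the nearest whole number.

After adding the accent shape, total weight = 5 + 5 + 4 + 5 + 8 = 27.
x: target moment 27×1252 = 33804; current 5·584 + 5·2024 + 4·1784 + 5·1871 = 29531; the accent shape supplies 4273, so x = 4273/8 ≈ 534.12.

x ≈ 534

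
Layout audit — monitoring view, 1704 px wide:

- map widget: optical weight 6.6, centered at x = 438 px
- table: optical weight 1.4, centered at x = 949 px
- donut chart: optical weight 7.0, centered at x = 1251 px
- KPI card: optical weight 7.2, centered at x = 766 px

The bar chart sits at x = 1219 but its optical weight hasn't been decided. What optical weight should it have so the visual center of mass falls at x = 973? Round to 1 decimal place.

w ≈ 12.6

Fixed elements: Σw = 6.6 + 1.4 + 7.0 + 7.2 = 22.2, Σw·x = 6.6·438 + 1.4·949 + 7.0·1251 + 7.2·766 = 18491.6.
For the centroid to hit 973: (18491.6 + w·1219) / (22.2 + w) = 973.
So w = (973·22.2 − 18491.6)/(1219 − 973) = 3109.0/246 ≈ 12.64.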